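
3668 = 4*917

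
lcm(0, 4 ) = 0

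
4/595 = 4/595 = 0.01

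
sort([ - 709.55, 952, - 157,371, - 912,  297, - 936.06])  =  [ - 936.06,  -  912, - 709.55,-157, 297, 371,952]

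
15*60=900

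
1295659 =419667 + 875992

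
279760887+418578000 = 698338887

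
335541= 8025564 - 7690023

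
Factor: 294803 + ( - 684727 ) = -2^2*43^1*2267^1 =- 389924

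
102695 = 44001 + 58694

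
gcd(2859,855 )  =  3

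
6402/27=2134/9 = 237.11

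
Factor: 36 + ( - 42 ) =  - 6 = - 2^1*3^1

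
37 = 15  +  22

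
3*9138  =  27414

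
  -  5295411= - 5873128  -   - 577717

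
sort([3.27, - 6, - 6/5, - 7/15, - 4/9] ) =[ - 6, - 6/5,-7/15, - 4/9, 3.27] 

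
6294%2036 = 186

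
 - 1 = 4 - 5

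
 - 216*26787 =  - 5785992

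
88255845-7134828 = 81121017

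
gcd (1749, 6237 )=33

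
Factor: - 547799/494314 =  - 2^( - 1)*7^1*139^1*439^(- 1) = - 973/878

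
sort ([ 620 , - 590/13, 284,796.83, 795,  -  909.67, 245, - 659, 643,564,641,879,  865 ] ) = [ - 909.67, - 659, - 590/13,245, 284, 564, 620,  641,643,795, 796.83, 865, 879 ] 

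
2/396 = 1/198 = 0.01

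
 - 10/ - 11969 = 10/11969= 0.00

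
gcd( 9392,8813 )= 1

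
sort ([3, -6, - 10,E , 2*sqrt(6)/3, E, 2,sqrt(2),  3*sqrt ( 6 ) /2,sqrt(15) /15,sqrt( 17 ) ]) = [ - 10, - 6,sqrt( 15)/15  ,  sqrt(2),  2*sqrt(6)/3,2, E,E, 3, 3*sqrt( 6)/2, sqrt ( 17)] 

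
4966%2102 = 762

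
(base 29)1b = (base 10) 40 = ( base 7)55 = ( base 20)20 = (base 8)50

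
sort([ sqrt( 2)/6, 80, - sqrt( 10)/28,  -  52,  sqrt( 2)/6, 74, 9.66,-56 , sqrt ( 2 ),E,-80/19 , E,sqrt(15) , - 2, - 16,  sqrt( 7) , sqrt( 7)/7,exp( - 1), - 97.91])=[  -  97.91,  -  56,  -  52,-16,-80/19, - 2, - sqrt ( 10 )/28,sqrt(2)/6,  sqrt( 2) /6,exp(-1 ), sqrt(7)/7, sqrt( 2), sqrt( 7), E  ,  E, sqrt( 15), 9.66,  74, 80] 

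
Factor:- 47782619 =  - 251^1*190369^1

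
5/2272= 5/2272 =0.00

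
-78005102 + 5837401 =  - 72167701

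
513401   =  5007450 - 4494049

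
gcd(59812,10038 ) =2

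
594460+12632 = 607092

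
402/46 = 201/23 = 8.74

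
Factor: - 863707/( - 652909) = 13^1* 29^2*79^1*652909^(  -  1) 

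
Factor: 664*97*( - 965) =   -  2^3*5^1*83^1 *97^1*193^1  =  - 62153720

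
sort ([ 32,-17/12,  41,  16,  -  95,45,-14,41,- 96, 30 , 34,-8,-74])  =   [  -  96, - 95,-74, - 14, -8 , - 17/12,16,30,32,34, 41,41,45]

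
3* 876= 2628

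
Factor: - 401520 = - 2^4*3^1*5^1*7^1 * 239^1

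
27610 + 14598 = 42208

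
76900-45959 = 30941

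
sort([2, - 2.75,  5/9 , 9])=[ - 2.75, 5/9,2, 9 ] 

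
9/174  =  3/58 = 0.05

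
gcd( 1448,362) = 362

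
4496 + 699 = 5195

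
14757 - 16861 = - 2104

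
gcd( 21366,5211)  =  9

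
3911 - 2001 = 1910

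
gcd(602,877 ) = 1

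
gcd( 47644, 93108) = 4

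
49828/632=78 + 133/158  =  78.84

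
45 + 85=130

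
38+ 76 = 114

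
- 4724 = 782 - 5506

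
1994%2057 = 1994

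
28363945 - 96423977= - 68060032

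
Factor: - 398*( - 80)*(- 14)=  - 2^6*5^1 * 7^1*199^1=- 445760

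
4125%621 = 399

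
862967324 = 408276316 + 454691008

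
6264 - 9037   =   - 2773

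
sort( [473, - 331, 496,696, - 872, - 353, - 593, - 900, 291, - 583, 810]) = [ - 900, - 872, - 593, - 583,-353, - 331, 291, 473,496,696,810]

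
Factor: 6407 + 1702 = 3^2*17^1*53^1 = 8109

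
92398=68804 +23594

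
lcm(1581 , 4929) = 83793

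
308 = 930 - 622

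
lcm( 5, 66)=330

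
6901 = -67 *( - 103)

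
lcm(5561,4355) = 361465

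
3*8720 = 26160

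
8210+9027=17237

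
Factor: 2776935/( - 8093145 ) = -185129/539543 = -7^1* 19^( -1) * 53^1*73^( - 1)*389^( - 1 ) * 499^1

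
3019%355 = 179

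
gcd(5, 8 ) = 1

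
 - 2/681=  - 2/681 = -  0.00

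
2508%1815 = 693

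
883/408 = 883/408 = 2.16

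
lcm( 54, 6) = 54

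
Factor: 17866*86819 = 2^1*17^1*5107^1*8933^1= 1551108254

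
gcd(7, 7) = 7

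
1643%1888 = 1643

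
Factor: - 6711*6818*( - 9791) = 447993060018 = 2^1*3^1*7^1 * 487^1*2237^1*9791^1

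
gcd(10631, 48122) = 1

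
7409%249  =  188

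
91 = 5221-5130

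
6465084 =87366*74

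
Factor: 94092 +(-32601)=3^1 * 103^1*199^1 = 61491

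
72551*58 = 4207958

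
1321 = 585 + 736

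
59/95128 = 59/95128 = 0.00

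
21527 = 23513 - 1986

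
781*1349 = 1053569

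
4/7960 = 1/1990 = 0.00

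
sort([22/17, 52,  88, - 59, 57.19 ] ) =[-59,22/17,52 , 57.19,88]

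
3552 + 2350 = 5902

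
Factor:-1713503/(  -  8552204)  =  2^( - 2)*11^1* 19^(-1)*131^( - 1 )*859^( - 1)*155773^1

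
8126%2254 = 1364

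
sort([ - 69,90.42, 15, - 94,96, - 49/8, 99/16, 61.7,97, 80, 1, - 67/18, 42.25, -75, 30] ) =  [ - 94 ,-75,- 69,-49/8,-67/18, 1 , 99/16, 15, 30, 42.25,61.7, 80, 90.42, 96,97]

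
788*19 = 14972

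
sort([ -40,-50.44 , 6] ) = [-50.44 , - 40,6] 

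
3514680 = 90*39052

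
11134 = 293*38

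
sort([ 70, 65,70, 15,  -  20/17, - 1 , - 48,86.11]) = [ - 48, - 20/17, - 1,15, 65, 70,70,86.11]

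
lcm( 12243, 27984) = 195888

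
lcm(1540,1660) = 127820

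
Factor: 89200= 2^4*5^2*223^1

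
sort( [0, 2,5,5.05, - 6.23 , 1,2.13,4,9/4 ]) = [ - 6.23 , 0,  1, 2  ,  2.13, 9/4,  4, 5,5.05]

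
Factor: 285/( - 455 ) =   -  3^1*7^( -1)*13^( - 1) * 19^1= - 57/91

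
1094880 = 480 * 2281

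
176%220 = 176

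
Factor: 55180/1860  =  89/3 = 3^( - 1 )*89^1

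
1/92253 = 1/92253 = 0.00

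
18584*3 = 55752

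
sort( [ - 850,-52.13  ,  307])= [- 850, - 52.13, 307 ] 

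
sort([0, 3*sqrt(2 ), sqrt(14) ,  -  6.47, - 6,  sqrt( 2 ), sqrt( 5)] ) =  [ - 6.47,- 6,0, sqrt(2), sqrt( 5), sqrt (14 ), 3*sqrt( 2) ] 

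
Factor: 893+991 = 2^2*3^1*157^1 =1884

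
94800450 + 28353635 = 123154085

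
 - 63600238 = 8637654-72237892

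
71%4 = 3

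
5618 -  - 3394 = 9012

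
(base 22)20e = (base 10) 982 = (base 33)tp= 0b1111010110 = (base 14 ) 502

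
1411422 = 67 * 21066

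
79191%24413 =5952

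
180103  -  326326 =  - 146223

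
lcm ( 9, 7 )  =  63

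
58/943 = 58/943 =0.06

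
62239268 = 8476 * 7343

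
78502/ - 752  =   - 39251/376 = - 104.39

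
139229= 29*4801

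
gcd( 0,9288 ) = 9288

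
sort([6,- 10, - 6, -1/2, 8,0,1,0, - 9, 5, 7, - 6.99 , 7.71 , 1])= [ - 10,-9,- 6.99  , - 6, -1/2,0,0, 1,1, 5, 6,7 , 7.71,8] 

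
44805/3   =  14935 = 14935.00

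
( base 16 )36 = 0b110110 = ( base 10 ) 54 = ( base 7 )105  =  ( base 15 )39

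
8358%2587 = 597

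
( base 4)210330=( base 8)4474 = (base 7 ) 6615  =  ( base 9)3216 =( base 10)2364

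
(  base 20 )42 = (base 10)82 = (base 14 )5c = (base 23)3D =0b1010010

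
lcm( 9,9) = 9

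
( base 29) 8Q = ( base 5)2013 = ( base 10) 258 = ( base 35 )7d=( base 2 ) 100000010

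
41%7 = 6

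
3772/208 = 943/52 = 18.13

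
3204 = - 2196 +5400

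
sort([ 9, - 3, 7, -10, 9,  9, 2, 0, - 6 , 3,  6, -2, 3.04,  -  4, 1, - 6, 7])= [ - 10, - 6, - 6, - 4, - 3, - 2,0,  1,2,3, 3.04, 6, 7, 7,  9 , 9,9]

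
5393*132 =711876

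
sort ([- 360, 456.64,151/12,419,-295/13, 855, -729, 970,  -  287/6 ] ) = [-729 , - 360,- 287/6, - 295/13,151/12,419, 456.64,855,970 ]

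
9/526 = 9/526 = 0.02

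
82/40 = 2 + 1/20 = 2.05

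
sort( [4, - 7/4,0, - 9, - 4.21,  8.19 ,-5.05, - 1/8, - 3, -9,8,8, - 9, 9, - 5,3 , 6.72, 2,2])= [ - 9, - 9, - 9, - 5.05, - 5, - 4.21 , - 3,- 7/4, - 1/8,0,2, 2 , 3, 4,  6.72,8,8,8.19, 9]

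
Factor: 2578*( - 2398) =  - 2^2*11^1*109^1*1289^1 = -6182044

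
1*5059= 5059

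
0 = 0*206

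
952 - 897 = 55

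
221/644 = 221/644 =0.34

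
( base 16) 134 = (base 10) 308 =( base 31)9t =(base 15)158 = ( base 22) E0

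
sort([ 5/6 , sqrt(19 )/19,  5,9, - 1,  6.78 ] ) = [  -  1,sqrt(19 )/19,5/6,5 , 6.78, 9] 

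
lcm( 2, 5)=10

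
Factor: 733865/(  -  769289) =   -  5^1*11^2*1213^1*769289^( - 1)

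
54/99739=54/99739 =0.00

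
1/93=1/93 = 0.01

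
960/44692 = 240/11173 = 0.02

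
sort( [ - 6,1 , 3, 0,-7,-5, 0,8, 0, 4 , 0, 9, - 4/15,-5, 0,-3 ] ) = [ - 7,-6, - 5, - 5,-3,-4/15,0, 0, 0,0,0, 1, 3,  4,8,9 ]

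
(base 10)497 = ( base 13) 2c3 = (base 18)19b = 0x1f1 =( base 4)13301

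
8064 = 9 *896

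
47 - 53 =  - 6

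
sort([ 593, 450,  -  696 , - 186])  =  [ -696, - 186, 450 , 593 ]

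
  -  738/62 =- 369/31 = -  11.90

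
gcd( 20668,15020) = 4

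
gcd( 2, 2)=2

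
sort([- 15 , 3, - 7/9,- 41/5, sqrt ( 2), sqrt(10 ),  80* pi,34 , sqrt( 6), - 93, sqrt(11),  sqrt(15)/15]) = [ - 93, -15,  -  41/5, - 7/9 , sqrt (15)/15, sqrt(2),  sqrt( 6 ), 3,sqrt(10), sqrt(11),34, 80*pi]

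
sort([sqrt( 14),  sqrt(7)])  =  [sqrt( 7 ), sqrt(14 ) ]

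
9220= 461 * 20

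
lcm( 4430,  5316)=26580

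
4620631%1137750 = 69631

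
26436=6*4406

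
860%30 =20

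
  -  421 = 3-424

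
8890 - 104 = 8786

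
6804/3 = 2268= 2268.00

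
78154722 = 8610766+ 69543956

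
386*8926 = 3445436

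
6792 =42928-36136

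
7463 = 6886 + 577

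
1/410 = 1/410 =0.00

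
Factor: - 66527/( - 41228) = 71/44 = 2^( - 2)*11^(-1)*71^1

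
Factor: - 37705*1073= -5^1*29^1*37^1*7541^1 = - 40457465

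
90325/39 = 2316 + 1/39 = 2316.03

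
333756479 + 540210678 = 873967157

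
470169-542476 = -72307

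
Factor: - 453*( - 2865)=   3^2* 5^1*151^1*191^1 =1297845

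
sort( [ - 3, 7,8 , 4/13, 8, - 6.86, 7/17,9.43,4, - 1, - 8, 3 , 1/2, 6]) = [- 8, - 6.86, - 3, - 1, 4/13,7/17, 1/2,3,4, 6, 7,8,8,  9.43] 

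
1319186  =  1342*983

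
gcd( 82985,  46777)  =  1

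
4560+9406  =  13966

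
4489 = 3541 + 948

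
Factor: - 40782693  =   - 3^1*7^1  *1942033^1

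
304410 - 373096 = -68686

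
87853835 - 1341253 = 86512582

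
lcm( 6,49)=294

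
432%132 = 36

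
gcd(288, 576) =288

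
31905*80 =2552400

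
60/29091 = 20/9697  =  0.00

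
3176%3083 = 93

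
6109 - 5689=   420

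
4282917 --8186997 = 12469914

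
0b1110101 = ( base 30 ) 3r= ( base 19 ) 63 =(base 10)117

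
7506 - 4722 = 2784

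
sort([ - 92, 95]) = [ - 92, 95] 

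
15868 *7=111076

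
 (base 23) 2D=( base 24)2b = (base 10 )59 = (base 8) 73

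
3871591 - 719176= 3152415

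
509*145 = 73805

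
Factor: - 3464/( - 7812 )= 866/1953 = 2^1*3^( - 2)*7^( - 1 ) * 31^( - 1)*433^1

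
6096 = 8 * 762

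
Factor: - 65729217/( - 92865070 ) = 2^(-1 ) * 3^1 * 5^(  -  1) *1399^1*15661^1 * 9286507^( - 1)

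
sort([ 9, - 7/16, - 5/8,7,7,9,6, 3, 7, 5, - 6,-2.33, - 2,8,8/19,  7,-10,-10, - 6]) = [ - 10,- 10, - 6 , - 6, - 2.33, - 2, - 5/8, - 7/16,8/19,  3,5,6, 7, 7, 7 , 7,8,9,9]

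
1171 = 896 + 275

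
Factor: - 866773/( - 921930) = 2^( - 1)*3^( - 1 )*5^( - 1 ) * 79^( - 1 )*379^1 * 389^( - 1 )*2287^1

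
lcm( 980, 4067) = 81340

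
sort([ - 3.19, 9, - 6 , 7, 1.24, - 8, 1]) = [ - 8,-6,-3.19,1 , 1.24,7, 9] 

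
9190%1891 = 1626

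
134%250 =134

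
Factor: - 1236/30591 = - 4/99 = - 2^2*3^( - 2 )*11^( - 1)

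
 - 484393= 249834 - 734227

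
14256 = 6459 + 7797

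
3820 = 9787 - 5967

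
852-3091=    - 2239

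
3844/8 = 480+1/2 = 480.50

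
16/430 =8/215  =  0.04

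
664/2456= 83/307   =  0.27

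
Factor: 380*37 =14060 =2^2  *  5^1*19^1*37^1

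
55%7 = 6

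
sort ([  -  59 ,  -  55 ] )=[ - 59, - 55]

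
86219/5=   17243+4/5 = 17243.80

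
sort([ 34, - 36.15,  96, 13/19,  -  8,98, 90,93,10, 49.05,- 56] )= [ -56, - 36.15, - 8 , 13/19,10, 34, 49.05,90,93,96, 98]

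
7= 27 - 20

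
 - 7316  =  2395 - 9711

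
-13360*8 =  - 106880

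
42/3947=42/3947 =0.01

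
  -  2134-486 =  -2620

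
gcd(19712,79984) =16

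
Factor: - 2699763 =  - 3^1*11^1*23^1 * 3557^1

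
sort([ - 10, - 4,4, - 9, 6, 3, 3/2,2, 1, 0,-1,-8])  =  [ - 10, - 9, - 8, - 4,  -  1,0 , 1, 3/2,2,3 , 4, 6] 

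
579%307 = 272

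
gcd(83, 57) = 1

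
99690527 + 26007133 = 125697660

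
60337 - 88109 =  - 27772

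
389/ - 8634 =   -  1+8245/8634 = -0.05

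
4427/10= 4427/10 = 442.70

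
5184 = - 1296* ( - 4 ) 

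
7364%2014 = 1322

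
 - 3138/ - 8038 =1569/4019= 0.39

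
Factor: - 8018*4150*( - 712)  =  23691586400 = 2^5*5^2*19^1*83^1*89^1 *211^1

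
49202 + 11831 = 61033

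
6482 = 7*926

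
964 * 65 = 62660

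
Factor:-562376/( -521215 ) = 2^3*5^( - 1 )*70297^1*104243^( - 1)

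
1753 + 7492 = 9245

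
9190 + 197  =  9387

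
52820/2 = 26410 = 26410.00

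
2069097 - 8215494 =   -  6146397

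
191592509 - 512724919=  - 321132410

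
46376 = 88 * 527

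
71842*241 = 17313922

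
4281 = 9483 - 5202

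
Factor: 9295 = 5^1*11^1*13^2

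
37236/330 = 6206/55 = 112.84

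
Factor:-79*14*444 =  -  491064 = - 2^3 *3^1*7^1 * 37^1*79^1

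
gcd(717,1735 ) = 1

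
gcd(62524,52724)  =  196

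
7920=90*88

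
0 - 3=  - 3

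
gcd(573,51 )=3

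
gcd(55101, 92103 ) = 3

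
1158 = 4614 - 3456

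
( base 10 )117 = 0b1110101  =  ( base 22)57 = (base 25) 4h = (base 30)3R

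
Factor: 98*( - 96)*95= -893760 = - 2^6 * 3^1*5^1*7^2*19^1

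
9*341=3069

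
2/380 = 1/190 = 0.01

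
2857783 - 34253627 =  - 31395844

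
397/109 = 397/109  =  3.64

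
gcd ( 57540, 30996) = 84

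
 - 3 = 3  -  6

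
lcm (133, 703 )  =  4921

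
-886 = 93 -979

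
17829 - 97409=-79580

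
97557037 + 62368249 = 159925286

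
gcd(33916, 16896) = 4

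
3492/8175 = 1164/2725 = 0.43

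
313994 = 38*8263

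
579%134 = 43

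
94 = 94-0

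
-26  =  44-70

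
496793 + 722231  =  1219024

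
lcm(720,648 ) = 6480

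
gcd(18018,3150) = 126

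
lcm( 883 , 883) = 883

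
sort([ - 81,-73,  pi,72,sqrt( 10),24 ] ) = [  -  81, - 73,pi, sqrt(10),24, 72 ]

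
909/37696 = 909/37696 = 0.02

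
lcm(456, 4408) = 13224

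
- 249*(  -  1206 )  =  300294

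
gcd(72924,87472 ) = 4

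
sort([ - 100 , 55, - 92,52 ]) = [  -  100, - 92, 52,55 ]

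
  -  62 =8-70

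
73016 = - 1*( - 73016 ) 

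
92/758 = 46/379 = 0.12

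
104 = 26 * 4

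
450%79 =55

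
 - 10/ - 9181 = 10/9181 = 0.00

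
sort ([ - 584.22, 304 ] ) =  [ - 584.22,304]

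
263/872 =263/872 = 0.30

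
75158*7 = 526106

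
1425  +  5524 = 6949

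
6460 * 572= 3695120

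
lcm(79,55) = 4345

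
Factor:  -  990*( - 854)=845460 = 2^2*3^2*5^1*7^1*11^1*61^1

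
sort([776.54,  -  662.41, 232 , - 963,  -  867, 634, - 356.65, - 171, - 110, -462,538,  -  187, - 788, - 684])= [ - 963, - 867, - 788, - 684, - 662.41, - 462, - 356.65, - 187,  -  171,- 110, 232,538, 634, 776.54]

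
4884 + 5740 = 10624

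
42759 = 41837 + 922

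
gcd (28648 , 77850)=2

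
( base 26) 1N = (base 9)54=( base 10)49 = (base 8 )61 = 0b110001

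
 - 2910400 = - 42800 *68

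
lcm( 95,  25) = 475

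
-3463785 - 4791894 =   -  8255679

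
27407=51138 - 23731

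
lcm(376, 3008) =3008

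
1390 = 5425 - 4035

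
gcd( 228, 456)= 228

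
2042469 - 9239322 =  - 7196853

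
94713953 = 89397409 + 5316544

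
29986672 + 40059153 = 70045825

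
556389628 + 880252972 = 1436642600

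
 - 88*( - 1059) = 93192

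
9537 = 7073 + 2464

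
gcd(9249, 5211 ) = 3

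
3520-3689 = -169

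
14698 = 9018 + 5680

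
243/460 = 243/460 = 0.53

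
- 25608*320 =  - 8194560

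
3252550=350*9293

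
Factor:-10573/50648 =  - 2^( - 3) * 13^( - 1)*97^1*109^1*487^ ( - 1)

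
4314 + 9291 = 13605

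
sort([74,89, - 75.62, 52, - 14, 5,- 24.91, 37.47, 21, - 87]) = [ - 87, - 75.62, - 24.91,  -  14 , 5, 21, 37.47, 52, 74, 89]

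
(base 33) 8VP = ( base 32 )9H0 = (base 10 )9760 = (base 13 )459a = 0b10011000100000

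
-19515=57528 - 77043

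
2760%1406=1354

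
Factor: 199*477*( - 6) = -569538 =- 2^1*3^3 * 53^1*199^1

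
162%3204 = 162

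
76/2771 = 76/2771  =  0.03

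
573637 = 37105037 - 36531400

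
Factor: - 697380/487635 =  - 788/551 = - 2^2*19^( - 1 )  *29^( - 1)*197^1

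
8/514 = 4/257 =0.02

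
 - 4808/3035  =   - 2  +  1262/3035 = - 1.58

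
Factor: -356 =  - 2^2*89^1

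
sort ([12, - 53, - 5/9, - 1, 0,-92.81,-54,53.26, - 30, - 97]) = [ - 97, - 92.81, - 54, - 53, - 30, - 1, - 5/9, 0,12, 53.26]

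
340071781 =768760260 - 428688479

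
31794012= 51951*612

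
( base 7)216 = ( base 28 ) 3r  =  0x6f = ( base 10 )111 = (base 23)4J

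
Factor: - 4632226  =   - 2^1 * 47^1 *49279^1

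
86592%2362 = 1560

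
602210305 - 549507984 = 52702321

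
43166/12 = 21583/6 = 3597.17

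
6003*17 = 102051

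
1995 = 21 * 95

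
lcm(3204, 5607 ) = 22428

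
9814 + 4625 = 14439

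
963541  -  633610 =329931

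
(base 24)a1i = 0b1011010101010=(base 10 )5802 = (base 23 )am6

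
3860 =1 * 3860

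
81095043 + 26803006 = 107898049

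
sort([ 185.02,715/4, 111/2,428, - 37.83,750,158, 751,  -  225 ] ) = [ - 225,  -  37.83,111/2,158 , 715/4,185.02,428, 750, 751]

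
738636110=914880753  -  176244643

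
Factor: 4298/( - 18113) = -14/59 =- 2^1 * 7^1*59^( - 1)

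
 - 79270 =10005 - 89275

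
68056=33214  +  34842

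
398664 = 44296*9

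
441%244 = 197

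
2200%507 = 172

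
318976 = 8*39872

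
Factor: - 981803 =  - 853^1 * 1151^1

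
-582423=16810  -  599233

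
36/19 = 1+17/19 = 1.89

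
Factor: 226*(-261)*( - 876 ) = 51671736 = 2^3*3^3*29^1 * 73^1 * 113^1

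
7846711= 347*22613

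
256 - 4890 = -4634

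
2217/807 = 739/269 = 2.75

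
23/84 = 23/84 = 0.27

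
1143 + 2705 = 3848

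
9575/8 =1196  +  7/8 = 1196.88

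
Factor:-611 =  - 13^1*47^1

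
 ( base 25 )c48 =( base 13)3603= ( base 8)16670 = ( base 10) 7608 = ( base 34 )6jq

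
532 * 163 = 86716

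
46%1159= 46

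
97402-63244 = 34158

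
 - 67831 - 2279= - 70110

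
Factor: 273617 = 273617^1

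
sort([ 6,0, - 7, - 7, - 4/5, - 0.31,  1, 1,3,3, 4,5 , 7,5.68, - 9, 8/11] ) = [ - 9, - 7 ,-7, - 4/5,- 0.31,0,8/11, 1,1,3, 3,4,  5,5.68, 6 , 7]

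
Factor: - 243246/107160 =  - 2^(-2 ) * 5^ ( - 1)*19^( - 1)*47^ ( - 1)*71^1*571^1= - 40541/17860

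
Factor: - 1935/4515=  - 3^1*7^(-1 ) = - 3/7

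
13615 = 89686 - 76071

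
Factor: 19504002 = 2^1 * 3^1*7^1*464381^1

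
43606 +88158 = 131764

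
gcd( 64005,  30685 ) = 85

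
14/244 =7/122 = 0.06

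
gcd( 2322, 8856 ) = 54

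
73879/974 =75 + 829/974  =  75.85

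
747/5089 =747/5089 = 0.15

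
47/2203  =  47/2203  =  0.02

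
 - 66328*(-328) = 21755584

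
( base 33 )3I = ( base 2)1110101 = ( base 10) 117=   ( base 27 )49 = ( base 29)41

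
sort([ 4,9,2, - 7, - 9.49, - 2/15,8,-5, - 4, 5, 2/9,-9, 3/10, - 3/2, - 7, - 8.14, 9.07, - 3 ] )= [ - 9.49, - 9, - 8.14,-7,-7, - 5, - 4,-3, - 3/2,-2/15,  2/9,3/10,2, 4,5,8, 9,9.07]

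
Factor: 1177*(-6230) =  - 7332710= - 2^1*5^1*7^1*11^1*89^1*107^1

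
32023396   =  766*41806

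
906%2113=906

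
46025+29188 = 75213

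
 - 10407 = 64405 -74812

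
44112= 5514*8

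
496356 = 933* 532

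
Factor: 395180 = 2^2 * 5^1*19759^1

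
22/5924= 11/2962 = 0.00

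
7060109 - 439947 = 6620162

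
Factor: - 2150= - 2^1 * 5^2*43^1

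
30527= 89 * 343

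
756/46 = 378/23 = 16.43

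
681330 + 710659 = 1391989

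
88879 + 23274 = 112153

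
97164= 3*32388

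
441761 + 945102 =1386863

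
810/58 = 405/29 = 13.97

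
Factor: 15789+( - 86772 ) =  - 70983 = - 3^3*11^1*239^1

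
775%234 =73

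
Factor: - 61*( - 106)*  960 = 6207360 = 2^7*3^1*5^1* 53^1 *61^1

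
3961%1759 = 443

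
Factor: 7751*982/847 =7611482/847 = 2^1*7^( - 1)*11^( - 2)*23^1*337^1*491^1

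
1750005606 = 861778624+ 888226982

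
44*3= 132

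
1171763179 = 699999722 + 471763457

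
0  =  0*993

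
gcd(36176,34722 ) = 2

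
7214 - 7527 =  - 313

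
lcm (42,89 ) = 3738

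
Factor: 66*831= 2^1*3^2*11^1 * 277^1 = 54846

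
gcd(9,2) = 1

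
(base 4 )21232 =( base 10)622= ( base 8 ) 1156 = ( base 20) 1B2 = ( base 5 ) 4442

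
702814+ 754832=1457646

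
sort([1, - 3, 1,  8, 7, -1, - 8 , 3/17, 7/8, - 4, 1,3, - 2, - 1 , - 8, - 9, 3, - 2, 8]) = [ - 9,- 8, - 8, - 4, - 3, - 2, - 2, - 1, - 1, 3/17, 7/8,  1,1,1, 3, 3, 7, 8, 8]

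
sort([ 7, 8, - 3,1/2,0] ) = [-3,0 , 1/2,7,8 ]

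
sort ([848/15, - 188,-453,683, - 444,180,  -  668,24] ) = [ - 668, - 453,-444,-188,  24, 848/15, 180 , 683] 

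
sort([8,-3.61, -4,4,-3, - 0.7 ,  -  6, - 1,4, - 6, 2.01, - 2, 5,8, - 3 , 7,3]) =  [ - 6, - 6,-4, - 3.61,-3, - 3, - 2, - 1,-0.7,2.01,3, 4  ,  4, 5, 7,  8,8]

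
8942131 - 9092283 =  - 150152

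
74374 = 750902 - 676528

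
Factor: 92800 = 2^7 * 5^2*29^1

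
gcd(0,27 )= 27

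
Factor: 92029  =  7^1*13147^1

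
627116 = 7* 89588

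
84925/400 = 3397/16  =  212.31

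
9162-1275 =7887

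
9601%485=386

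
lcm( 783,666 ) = 57942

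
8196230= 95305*86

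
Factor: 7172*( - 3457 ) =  - 24793604 = - 2^2*11^1 *163^1 * 3457^1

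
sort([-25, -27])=[ - 27, - 25] 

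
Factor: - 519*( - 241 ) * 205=3^1 * 5^1*41^1*173^1*241^1 = 25641195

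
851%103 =27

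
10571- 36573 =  - 26002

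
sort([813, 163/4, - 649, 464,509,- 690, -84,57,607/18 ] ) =[ - 690, - 649, - 84,607/18,163/4,57, 464,  509, 813]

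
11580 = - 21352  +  32932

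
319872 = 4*79968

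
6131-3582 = 2549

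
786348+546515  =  1332863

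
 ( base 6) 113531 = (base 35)83E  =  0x26bf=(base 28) ci7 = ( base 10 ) 9919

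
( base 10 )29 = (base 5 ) 104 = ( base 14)21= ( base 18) 1b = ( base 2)11101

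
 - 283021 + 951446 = 668425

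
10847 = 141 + 10706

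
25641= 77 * 333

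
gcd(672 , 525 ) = 21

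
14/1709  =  14/1709  =  0.01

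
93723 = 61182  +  32541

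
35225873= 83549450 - 48323577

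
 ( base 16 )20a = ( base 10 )522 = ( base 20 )162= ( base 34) fc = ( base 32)ga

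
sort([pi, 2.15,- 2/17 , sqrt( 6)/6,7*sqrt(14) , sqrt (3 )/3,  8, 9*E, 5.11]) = [ - 2/17, sqrt(6 ) /6, sqrt( 3 )/3, 2.15, pi, 5.11,8,9*E, 7*sqrt( 14)]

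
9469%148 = 145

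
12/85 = 12/85= 0.14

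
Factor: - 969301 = - 969301^1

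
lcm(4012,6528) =385152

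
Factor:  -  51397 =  -103^1*499^1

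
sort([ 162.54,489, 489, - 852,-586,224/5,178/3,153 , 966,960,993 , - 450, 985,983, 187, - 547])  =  [ - 852 , - 586,-547,-450, 224/5, 178/3,153,162.54 , 187,  489,  489,960,966,983,985,993]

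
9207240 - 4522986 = 4684254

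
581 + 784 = 1365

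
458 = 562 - 104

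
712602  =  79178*9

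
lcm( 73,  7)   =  511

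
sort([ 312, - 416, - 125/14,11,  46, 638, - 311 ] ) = [ - 416, - 311,-125/14,  11,46 , 312,638] 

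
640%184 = 88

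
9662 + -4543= 5119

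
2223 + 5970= 8193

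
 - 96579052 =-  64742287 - 31836765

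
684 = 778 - 94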